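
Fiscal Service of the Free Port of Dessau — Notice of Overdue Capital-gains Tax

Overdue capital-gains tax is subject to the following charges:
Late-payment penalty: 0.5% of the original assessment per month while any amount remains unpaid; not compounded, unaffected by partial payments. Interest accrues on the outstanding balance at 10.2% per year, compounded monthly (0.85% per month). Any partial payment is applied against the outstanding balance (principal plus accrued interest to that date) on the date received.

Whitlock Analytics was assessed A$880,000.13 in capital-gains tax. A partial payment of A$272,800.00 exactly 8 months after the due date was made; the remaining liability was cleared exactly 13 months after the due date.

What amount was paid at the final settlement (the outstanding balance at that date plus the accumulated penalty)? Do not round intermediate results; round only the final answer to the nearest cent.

A$754,964.51

Balance at month 8: A$880,000.1300 × (1 + 0.0085)^8 = A$941,650.9669…
After A$272,800.00 payment: A$941,650.9669… − A$272,800.00 = A$668,850.9669…
Balance at month 13: A$668,850.9669… × (1 + 0.0085)^5 = A$697,764.5029…
Penalty: 13 × 0.5% × A$880,000.13 = A$57,200.01…
Final settlement = outstanding balance + penalty = A$697,764.5029… + A$57,200.01… = A$754,964.51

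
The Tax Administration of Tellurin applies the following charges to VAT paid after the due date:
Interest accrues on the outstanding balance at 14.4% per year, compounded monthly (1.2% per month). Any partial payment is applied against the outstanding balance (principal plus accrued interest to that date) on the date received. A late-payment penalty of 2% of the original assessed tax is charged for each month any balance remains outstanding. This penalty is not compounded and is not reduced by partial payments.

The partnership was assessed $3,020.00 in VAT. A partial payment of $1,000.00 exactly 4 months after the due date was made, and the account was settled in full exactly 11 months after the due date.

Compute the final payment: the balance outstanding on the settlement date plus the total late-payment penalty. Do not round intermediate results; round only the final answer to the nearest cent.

Balance at month 4: $3,020.0000 × (1 + 0.012)^4 = $3,167.5902…
After $1,000.00 payment: $3,167.5902… − $1,000.00 = $2,167.5902…
Balance at month 11: $2,167.5902… × (1 + 0.012)^7 = $2,356.3553…
Penalty: 11 × 2% × $3,020.00 = $664.40
Final settlement = outstanding balance + penalty = $2,356.3553… + $664.40 = $3,020.76

$3,020.76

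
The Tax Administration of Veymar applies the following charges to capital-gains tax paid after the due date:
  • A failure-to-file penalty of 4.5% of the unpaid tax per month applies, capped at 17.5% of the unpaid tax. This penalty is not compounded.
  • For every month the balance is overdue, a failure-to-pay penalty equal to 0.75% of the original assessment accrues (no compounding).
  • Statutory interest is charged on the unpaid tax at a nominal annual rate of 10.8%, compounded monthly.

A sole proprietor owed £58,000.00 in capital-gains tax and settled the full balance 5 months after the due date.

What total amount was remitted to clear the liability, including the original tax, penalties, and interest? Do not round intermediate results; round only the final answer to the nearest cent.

Failure-to-file: 5 × 4.5% × £58,000.00 = £13,050.00, capped at 17.5% × £58,000.00 = £10,150.00
Failure-to-pay penalty = 0.75% × £58,000.00 × 5 mo = £2,175.00
Interest (10.8%/yr ÷ 12 = 0.9%/month): £58,000.00 × ((1 + 0.009)^5 − 1) = £2,657.4047…
Total = £58,000.00 + £12,325.0000 + £2,657.4047… = £72,982.40

£72,982.40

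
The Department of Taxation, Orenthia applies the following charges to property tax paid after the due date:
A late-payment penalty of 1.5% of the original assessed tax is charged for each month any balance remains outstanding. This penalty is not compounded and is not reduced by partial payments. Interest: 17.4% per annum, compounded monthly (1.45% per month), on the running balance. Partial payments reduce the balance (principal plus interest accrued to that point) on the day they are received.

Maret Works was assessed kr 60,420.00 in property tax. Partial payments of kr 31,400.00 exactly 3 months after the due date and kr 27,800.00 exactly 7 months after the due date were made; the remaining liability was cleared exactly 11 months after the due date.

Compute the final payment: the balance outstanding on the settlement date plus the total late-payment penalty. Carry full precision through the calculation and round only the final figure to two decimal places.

Balance at month 3: kr 60,420.0000 × (1 + 0.0145)^3 = kr 63,086.5641…
After kr 31,400.00 payment: kr 63,086.5641… − kr 31,400.00 = kr 31,686.5641…
Balance at month 7: kr 31,686.5641… × (1 + 0.0145)^4 = kr 33,564.7452…
After kr 27,800.00 payment: kr 33,564.7452… − kr 27,800.00 = kr 5,764.7452…
Balance at month 11: kr 5,764.7452… × (1 + 0.0145)^4 = kr 6,106.4432…
Penalty: 11 × 1.5% × kr 60,420.00 = kr 9,969.30
Final settlement = outstanding balance + penalty = kr 6,106.4432… + kr 9,969.30 = kr 16,075.74

kr 16,075.74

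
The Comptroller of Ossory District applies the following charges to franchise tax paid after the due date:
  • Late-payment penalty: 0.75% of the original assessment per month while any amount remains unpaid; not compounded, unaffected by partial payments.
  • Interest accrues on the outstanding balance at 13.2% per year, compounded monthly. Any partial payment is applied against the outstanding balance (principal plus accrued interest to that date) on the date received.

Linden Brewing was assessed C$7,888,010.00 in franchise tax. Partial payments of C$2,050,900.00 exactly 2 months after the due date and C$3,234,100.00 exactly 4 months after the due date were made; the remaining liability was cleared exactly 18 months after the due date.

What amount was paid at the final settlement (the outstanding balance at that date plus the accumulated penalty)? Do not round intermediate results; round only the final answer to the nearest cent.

Monthly rate = 13.2% ÷ 12 = 1.1%
Balance at month 2: C$7,888,010.0000 × (1 + 0.011)^2 = C$8,062,500.6692…
After C$2,050,900.00 payment: C$8,062,500.6692… − C$2,050,900.00 = C$6,011,600.6692…
Balance at month 4: C$6,011,600.6692… × (1 + 0.011)^2 = C$6,144,583.2876…
After C$3,234,100.00 payment: C$6,144,583.2876… − C$3,234,100.00 = C$2,910,483.2876…
Balance at month 18: C$2,910,483.2876… × (1 + 0.011)^14 = C$3,392,198.7371…
Penalty: 18 × 0.75% × C$7,888,010.00 = C$1,064,881.35
Final settlement = outstanding balance + penalty = C$3,392,198.7371… + C$1,064,881.35 = C$4,457,080.09

C$4,457,080.09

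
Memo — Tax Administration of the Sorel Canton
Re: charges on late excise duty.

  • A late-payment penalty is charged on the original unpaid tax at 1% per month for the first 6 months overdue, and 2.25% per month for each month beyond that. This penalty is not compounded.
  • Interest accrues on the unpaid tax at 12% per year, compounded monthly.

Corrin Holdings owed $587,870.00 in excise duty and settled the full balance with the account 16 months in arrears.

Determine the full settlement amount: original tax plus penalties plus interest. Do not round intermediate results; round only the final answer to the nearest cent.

$856,866.76

Penalty, months 1–6: 6 × 1% × $587,870.00 = $35,272.20
Penalty, months 7–16: 10 × 2.25% × $587,870.00 = $132,270.75
Interest (12%/yr ÷ 12 = 1%/month): $587,870.00 × ((1 + 0.01)^16 − 1) = $101,453.8080…
Total = $587,870.00 + $167,542.9500 + $101,453.8080… = $856,866.76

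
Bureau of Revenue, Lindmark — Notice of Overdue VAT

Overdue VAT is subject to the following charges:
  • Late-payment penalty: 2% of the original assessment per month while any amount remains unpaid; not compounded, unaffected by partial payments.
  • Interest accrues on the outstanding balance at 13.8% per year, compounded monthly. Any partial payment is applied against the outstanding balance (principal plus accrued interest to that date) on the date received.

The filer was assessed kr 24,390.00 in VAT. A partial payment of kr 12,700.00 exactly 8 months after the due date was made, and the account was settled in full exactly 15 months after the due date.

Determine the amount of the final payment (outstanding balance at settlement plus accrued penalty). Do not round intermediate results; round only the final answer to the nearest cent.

Monthly rate = 13.8% ÷ 12 = 1.15%
Balance at month 8: kr 24,390.0000 × (1 + 0.0115)^8 = kr 26,726.3036…
After kr 12,700.00 payment: kr 26,726.3036… − kr 12,700.00 = kr 14,026.3036…
Balance at month 15: kr 14,026.3036… × (1 + 0.0115)^7 = kr 15,195.1308…
Penalty: 15 × 2% × kr 24,390.00 = kr 7,317.00
Final settlement = outstanding balance + penalty = kr 15,195.1308… + kr 7,317.00 = kr 22,512.13

kr 22,512.13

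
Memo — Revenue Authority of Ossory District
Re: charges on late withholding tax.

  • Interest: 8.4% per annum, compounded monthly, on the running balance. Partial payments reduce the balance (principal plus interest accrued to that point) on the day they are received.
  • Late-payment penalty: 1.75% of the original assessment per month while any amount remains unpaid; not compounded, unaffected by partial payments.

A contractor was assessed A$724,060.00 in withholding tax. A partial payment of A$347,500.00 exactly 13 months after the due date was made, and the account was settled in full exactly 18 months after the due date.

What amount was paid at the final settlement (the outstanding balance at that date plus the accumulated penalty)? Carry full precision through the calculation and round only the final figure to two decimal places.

A$689,172.85

Monthly rate = 8.4% ÷ 12 = 0.7%
Balance at month 13: A$724,060.0000 × (1 + 0.007)^13 = A$792,789.1050…
After A$347,500.00 payment: A$792,789.1050… − A$347,500.00 = A$445,289.1050…
Balance at month 18: A$445,289.1050… × (1 + 0.007)^5 = A$461,093.9480…
Penalty: 18 × 1.75% × A$724,060.00 = A$228,078.90
Final settlement = outstanding balance + penalty = A$461,093.9480… + A$228,078.90 = A$689,172.85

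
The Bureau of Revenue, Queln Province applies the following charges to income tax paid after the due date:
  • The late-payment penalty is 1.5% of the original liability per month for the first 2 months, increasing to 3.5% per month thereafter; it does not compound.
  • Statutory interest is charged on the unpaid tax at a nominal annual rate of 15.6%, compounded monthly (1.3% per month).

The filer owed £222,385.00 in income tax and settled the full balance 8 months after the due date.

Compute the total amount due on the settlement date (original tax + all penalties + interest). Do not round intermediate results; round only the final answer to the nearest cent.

Penalty, months 1–2: 2 × 1.5% × £222,385.00 = £6,671.55
Penalty, months 3–8: 6 × 3.5% × £222,385.00 = £46,700.85
Interest: £222,385.00 × ((1 + 0.013)^8 − 1) = £222,385.00 × 0.1088571… = £24,208.1756…
Total = £222,385.00 + £53,372.4000 + £24,208.1756… = £299,965.58

£299,965.58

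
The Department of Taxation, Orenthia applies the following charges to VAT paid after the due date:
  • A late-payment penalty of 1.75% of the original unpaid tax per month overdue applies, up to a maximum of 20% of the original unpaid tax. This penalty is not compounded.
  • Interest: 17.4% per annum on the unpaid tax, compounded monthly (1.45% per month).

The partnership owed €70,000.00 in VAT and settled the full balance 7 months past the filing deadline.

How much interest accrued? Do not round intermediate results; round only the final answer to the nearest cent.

Interest: €70,000.00 × ((1 + 0.0145)^7 − 1) = €70,000.00 × 0.1060235… = €7,421.6459…

€7,421.65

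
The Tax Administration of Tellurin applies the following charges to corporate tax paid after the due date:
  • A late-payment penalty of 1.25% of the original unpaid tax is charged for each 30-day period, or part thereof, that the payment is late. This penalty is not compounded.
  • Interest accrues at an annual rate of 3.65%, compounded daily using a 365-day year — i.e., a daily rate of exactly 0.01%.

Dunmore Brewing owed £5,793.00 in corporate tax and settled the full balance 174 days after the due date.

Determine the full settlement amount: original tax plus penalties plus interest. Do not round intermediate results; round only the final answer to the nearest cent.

£6,329.15

Penalty periods: ⌈174/30⌉ = 6; penalty = 6 × 1.25% × £5,793.00 = £434.48…
Interest: £5,793.00 × ((1 + 0.0001)^174 − 1) = £5,793.00 × 0.01755138… = £101.6751…
Total = £5,793.00 + £434.4750 + £101.6751… = £6,329.15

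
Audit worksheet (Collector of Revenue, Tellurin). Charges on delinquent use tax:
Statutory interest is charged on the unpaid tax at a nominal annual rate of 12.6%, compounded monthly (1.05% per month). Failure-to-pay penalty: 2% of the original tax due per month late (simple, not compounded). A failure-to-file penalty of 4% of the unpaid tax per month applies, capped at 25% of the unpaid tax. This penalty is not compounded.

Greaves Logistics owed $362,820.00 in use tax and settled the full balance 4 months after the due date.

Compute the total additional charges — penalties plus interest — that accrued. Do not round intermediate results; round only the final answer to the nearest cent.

Failure-to-file: 4 × 4% × $362,820.00 = $58,051.20 (under the 25% cap)
Failure-to-pay penalty: 4 × 2% × $362,820.00 = $29,025.60
Interest: $362,820.00 × ((1 + 0.0105)^4 − 1) = $362,820.00 × 0.0426661… = $15,480.1299…
Penalties + interest = $87,076.8000 + $15,480.1299… = $102,556.93

$102,556.93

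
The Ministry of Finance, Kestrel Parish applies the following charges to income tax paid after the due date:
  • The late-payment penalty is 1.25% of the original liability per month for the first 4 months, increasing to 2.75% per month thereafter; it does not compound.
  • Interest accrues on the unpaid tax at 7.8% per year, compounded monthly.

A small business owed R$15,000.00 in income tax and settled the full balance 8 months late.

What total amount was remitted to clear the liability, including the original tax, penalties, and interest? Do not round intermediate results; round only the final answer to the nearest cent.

Penalty, months 1–4: 4 × 1.25% × R$15,000.00 = R$750.00
Penalty, months 5–8: 4 × 2.75% × R$15,000.00 = R$1,650.00
Interest (7.8%/yr ÷ 12 = 0.65%/month): R$15,000.00 × ((1 + 0.0065)^8 − 1) = R$797.9776…
Total = R$15,000.00 + R$2,400.0000 + R$797.9776… = R$18,197.98

R$18,197.98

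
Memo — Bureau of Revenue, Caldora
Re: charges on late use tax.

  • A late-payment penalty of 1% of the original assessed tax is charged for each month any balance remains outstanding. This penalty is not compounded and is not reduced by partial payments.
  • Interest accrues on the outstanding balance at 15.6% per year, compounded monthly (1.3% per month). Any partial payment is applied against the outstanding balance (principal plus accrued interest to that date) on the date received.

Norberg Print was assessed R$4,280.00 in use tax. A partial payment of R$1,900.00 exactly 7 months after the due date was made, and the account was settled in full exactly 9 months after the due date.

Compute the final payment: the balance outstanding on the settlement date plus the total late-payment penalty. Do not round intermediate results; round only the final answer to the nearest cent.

Balance at month 7: R$4,280.0000 × (1 + 0.013)^7 = R$4,685.0031…
After R$1,900.00 payment: R$4,685.0031… − R$1,900.00 = R$2,785.0031…
Balance at month 9: R$2,785.0031… × (1 + 0.013)^2 = R$2,857.8839…
Penalty: 9 × 1% × R$4,280.00 = R$385.20
Final settlement = outstanding balance + penalty = R$2,857.8839… + R$385.20 = R$3,243.08

R$3,243.08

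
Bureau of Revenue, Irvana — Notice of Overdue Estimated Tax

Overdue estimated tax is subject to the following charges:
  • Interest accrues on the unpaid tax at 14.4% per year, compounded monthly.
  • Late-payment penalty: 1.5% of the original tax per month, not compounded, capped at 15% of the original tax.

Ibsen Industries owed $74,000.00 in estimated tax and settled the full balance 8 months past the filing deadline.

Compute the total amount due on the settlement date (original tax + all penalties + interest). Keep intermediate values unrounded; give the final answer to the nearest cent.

Penalty: 8 × 1.5% × $74,000.00 = $8,880.00 (below the 15% cap of $11,100.00)
Interest (14.4%/yr ÷ 12 = 1.2%/month): $74,000.00 × ((1 + 0.012)^8 − 1) = $7,409.6373…
Total = $74,000.00 + $8,880.0000 + $7,409.6373… = $90,289.64

$90,289.64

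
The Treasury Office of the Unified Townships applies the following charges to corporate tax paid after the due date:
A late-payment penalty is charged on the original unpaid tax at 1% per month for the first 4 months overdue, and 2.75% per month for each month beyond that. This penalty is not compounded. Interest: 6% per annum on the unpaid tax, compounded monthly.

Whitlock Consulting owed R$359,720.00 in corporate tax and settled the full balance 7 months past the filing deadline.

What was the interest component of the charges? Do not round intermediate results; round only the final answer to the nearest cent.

Interest (6%/yr ÷ 12 = 0.5%/month): R$359,720.00 × ((1 + 0.005)^7 − 1) = R$12,780.6347…

R$12,780.63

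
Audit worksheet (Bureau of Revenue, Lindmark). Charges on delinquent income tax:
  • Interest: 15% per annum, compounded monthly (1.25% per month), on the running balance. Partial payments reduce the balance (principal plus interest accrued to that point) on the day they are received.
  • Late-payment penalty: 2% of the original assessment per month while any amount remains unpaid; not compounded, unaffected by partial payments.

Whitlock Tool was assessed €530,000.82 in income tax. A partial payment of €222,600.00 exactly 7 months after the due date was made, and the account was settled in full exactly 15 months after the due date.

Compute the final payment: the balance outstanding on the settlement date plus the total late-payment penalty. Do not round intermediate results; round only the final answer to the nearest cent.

Balance at month 7: €530,000.8200 × (1 + 0.0125)^7 = €578,151.6438…
After €222,600.00 payment: €578,151.6438… − €222,600.00 = €355,551.6438…
Balance at month 15: €355,551.6438… × (1 + 0.0125)^8 = €392,701.8488…
Penalty: 15 × 2% × €530,000.82 = €159,000.25…
Final settlement = outstanding balance + penalty = €392,701.8488… + €159,000.25… = €551,702.09

€551,702.09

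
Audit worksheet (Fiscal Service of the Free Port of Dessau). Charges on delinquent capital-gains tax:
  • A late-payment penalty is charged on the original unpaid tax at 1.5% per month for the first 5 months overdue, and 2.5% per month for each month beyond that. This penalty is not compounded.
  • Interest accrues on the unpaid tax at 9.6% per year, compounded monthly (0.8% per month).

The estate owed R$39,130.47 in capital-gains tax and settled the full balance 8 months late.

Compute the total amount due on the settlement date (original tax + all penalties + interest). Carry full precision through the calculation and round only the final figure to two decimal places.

Penalty, months 1–5: 5 × 1.5% × R$39,130.47 = R$2,934.79…
Penalty, months 6–8: 3 × 2.5% × R$39,130.47 = R$2,934.79…
Interest: R$39,130.47 × ((1 + 0.008)^8 − 1) = R$39,130.47 × 0.0658210… = R$2,575.6051…
Total = R$39,130.47 + R$5,869.5705 + R$2,575.6051… = R$47,575.65

R$47,575.65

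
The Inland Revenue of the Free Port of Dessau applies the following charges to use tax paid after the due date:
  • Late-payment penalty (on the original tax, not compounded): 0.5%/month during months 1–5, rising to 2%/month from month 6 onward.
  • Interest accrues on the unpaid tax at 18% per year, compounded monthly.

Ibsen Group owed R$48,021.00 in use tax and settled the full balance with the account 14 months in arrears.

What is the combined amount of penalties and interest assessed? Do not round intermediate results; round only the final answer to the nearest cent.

R$20,973.45

Penalty, months 1–5: 5 × 0.5% × R$48,021.00 = R$1,200.53…
Penalty, months 6–14: 9 × 2% × R$48,021.00 = R$8,643.78
Interest (18%/yr ÷ 12 = 1.5%/month): R$48,021.00 × ((1 + 0.015)^14 − 1) = R$11,129.1419…
Penalties + interest = R$9,844.3050 + R$11,129.1419… = R$20,973.45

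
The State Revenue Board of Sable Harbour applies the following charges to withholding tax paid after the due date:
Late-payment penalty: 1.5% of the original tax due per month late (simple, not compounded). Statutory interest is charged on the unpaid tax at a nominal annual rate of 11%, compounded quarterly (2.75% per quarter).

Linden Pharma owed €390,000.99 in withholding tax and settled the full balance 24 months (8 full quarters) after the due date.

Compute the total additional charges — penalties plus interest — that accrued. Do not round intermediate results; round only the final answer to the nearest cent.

€234,929.01

Late-payment penalty = 1.5% × €390,000.99 × 24 mo = €140,400.36…
Interest: €390,000.99 × ((1 + 0.0275)^8 − 1) = €390,000.99 × 0.2423806… = €94,528.6552…
Penalties + interest = €140,400.3564 + €94,528.6552… = €234,929.01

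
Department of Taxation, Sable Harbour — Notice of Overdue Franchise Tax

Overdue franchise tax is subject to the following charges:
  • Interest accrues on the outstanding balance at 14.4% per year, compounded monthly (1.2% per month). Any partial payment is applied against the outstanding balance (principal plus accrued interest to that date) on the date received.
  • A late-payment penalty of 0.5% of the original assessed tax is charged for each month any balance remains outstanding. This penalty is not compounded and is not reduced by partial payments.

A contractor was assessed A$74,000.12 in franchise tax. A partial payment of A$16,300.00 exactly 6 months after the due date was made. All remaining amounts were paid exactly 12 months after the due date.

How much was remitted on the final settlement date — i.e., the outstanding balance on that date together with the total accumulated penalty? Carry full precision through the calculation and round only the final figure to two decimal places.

A$72,318.97

Balance at month 6: A$74,000.1200 × (1 + 0.012)^6 = A$79,490.5495…
After A$16,300.00 payment: A$79,490.5495… − A$16,300.00 = A$63,190.5495…
Balance at month 12: A$63,190.5495… × (1 + 0.012)^6 = A$67,878.9642…
Penalty: 12 × 0.5% × A$74,000.12 = A$4,440.01…
Final settlement = outstanding balance + penalty = A$67,878.9642… + A$4,440.01… = A$72,318.97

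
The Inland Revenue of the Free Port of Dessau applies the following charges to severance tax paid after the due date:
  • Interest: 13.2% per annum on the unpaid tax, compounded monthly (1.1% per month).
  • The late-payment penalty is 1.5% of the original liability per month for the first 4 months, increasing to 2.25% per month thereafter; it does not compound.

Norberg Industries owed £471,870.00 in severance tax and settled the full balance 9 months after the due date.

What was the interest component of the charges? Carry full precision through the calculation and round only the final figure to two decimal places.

Interest: £471,870.00 × ((1 + 0.011)^9 − 1) = £471,870.00 × 0.1034697… = £48,824.2328…

£48,824.23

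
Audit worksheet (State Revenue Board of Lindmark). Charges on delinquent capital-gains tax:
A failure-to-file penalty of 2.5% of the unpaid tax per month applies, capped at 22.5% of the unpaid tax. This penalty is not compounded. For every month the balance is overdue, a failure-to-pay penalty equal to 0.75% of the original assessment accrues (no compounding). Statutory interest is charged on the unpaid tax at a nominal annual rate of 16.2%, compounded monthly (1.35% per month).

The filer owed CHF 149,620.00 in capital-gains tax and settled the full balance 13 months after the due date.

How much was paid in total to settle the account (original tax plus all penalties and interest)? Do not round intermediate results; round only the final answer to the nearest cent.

CHF 226,366.61

Failure-to-file: 13 × 2.5% × CHF 149,620.00 = CHF 48,626.50, capped at 22.5% × CHF 149,620.00 = CHF 33,664.50
Failure-to-pay penalty: 13 × 0.75% × CHF 149,620.00 = CHF 14,587.95
Interest: CHF 149,620.00 × ((1 + 0.0135)^13 − 1) = CHF 149,620.00 × 0.1904435… = CHF 28,494.1570…
Total = CHF 149,620.00 + CHF 48,252.4500 + CHF 28,494.1570… = CHF 226,366.61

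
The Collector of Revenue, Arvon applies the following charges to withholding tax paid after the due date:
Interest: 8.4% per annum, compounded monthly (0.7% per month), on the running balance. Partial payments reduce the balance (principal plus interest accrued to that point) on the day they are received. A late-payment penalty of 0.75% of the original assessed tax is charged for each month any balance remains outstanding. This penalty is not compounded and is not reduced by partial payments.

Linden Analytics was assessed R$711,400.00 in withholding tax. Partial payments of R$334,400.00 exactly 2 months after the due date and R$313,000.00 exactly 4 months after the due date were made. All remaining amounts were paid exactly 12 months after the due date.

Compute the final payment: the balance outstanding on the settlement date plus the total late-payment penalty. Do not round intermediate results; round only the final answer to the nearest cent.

R$148,016.02

Balance at month 2: R$711,400.0000 × (1 + 0.007)^2 = R$721,394.4586
After R$334,400.00 payment: R$721,394.4586 − R$334,400.00 = R$386,994.4586
Balance at month 4: R$386,994.4586 × (1 + 0.007)^2 = R$392,431.3437…
After R$313,000.00 payment: R$392,431.3437… − R$313,000.00 = R$79,431.3437…
Balance at month 12: R$79,431.3437… × (1 + 0.007)^8 = R$83,990.0179…
Penalty: 12 × 0.75% × R$711,400.00 = R$64,026.00
Final settlement = outstanding balance + penalty = R$83,990.0179… + R$64,026.00 = R$148,016.02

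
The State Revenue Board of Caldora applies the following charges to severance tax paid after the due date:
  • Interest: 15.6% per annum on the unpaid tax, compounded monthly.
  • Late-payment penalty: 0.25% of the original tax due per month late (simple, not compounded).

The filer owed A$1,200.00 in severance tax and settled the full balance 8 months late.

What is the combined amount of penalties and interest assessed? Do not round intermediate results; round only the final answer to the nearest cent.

Late-payment penalty: 8 × 0.25% × A$1,200.00 = A$24.00
Interest (15.6%/yr ÷ 12 = 1.3%/month): A$1,200.00 × ((1 + 0.013)^8 − 1) = A$130.6285…
Penalties + interest = A$24.0000 + A$130.6285… = A$154.63

A$154.63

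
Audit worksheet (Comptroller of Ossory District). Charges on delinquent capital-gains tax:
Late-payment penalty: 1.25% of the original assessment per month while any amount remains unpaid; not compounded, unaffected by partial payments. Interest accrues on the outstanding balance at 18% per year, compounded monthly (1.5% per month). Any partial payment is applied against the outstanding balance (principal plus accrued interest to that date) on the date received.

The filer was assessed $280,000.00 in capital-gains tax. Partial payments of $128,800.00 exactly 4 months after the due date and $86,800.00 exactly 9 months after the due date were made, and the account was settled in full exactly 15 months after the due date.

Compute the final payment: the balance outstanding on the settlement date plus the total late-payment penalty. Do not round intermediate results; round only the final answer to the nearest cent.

Balance at month 4: $280,000.0000 × (1 + 0.015)^4 = $297,181.7942…
After $128,800.00 payment: $297,181.7942… − $128,800.00 = $168,381.7942…
Balance at month 9: $168,381.7942… × (1 + 0.015)^5 = $181,395.0134…
After $86,800.00 payment: $181,395.0134… − $86,800.00 = $94,595.0134…
Balance at month 15: $94,595.0134… × (1 + 0.015)^6 = $103,434.2802…
Penalty: 15 × 1.25% × $280,000.00 = $52,500.00
Final settlement = outstanding balance + penalty = $103,434.2802… + $52,500.00 = $155,934.28

$155,934.28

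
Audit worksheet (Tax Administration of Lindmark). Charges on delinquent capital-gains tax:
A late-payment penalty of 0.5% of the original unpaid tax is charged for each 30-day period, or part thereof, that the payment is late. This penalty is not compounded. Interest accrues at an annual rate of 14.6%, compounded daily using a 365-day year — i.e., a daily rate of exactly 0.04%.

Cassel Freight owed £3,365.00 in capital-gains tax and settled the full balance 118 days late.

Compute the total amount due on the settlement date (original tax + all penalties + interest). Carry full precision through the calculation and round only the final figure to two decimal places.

Penalty periods: ⌈118/30⌉ = 4; penalty = 4 × 0.5% × £3,365.00 = £67.30
Interest: £3,365.00 × ((1 + 0.0004)^118 − 1) = £3,365.00 × 0.04832176… = £162.6027…
Total = £3,365.00 + £67.3000 + £162.6027… = £3,594.90

£3,594.90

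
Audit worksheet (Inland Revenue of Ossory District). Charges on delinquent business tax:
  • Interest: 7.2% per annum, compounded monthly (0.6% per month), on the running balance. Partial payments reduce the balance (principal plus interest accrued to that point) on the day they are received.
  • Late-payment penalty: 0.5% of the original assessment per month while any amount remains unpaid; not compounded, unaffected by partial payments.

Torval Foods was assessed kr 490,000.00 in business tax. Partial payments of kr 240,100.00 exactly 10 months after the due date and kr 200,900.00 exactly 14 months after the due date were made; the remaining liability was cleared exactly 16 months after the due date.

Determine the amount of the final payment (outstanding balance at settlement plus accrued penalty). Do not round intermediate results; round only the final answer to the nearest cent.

Balance at month 10: kr 490,000.0000 × (1 + 0.006)^10 = kr 520,206.6351…
After kr 240,100.00 payment: kr 520,206.6351… − kr 240,100.00 = kr 280,106.6351…
Balance at month 14: kr 280,106.6351… × (1 + 0.006)^4 = kr 286,889.9398…
After kr 200,900.00 payment: kr 286,889.9398… − kr 200,900.00 = kr 85,989.9398…
Balance at month 16: kr 85,989.9398… × (1 + 0.006)^2 = kr 87,024.9147…
Penalty: 16 × 0.5% × kr 490,000.00 = kr 39,200.00
Final settlement = outstanding balance + penalty = kr 87,024.9147… + kr 39,200.00 = kr 126,224.91

kr 126,224.91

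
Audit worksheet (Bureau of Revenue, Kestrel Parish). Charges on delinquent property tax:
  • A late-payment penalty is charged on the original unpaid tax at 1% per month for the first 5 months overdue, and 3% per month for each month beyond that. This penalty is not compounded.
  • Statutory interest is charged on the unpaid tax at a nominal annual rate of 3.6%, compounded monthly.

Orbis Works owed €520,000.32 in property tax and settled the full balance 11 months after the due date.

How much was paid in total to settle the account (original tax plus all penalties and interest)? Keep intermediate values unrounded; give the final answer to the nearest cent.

€657,020.13

Penalty, months 1–5: 5 × 1% × €520,000.32 = €26,000.02…
Penalty, months 6–11: 6 × 3% × €520,000.32 = €93,600.06…
Interest (3.6%/yr ÷ 12 = 0.3%/month): €520,000.32 × ((1 + 0.003)^11 − 1) = €17,419.7413…
Total = €520,000.32 + €119,600.0736 + €17,419.7413… = €657,020.13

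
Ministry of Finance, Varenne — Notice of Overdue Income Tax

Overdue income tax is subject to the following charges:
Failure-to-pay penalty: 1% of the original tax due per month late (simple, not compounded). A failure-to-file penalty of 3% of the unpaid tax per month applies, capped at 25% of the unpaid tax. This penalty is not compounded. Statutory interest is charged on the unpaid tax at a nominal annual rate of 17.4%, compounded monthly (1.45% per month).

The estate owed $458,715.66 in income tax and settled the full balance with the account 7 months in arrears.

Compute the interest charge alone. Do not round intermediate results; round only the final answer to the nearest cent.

Interest: $458,715.66 × ((1 + 0.0145)^7 − 1) = $458,715.66 × 0.1060235… = $48,634.6455…

$48,634.65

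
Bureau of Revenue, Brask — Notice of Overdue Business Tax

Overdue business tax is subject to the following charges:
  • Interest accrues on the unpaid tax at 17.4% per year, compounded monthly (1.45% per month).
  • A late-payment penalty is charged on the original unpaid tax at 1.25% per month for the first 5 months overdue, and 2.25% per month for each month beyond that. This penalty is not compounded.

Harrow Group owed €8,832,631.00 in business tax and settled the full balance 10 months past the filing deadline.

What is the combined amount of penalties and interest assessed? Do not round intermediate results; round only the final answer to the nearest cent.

€2,913,324.37

Penalty, months 1–5: 5 × 1.25% × €8,832,631.00 = €552,039.44…
Penalty, months 6–10: 5 × 2.25% × €8,832,631.00 = €993,670.99…
Interest: €8,832,631.00 × ((1 + 0.0145)^10 − 1) = €8,832,631.00 × 0.1548365… = €1,367,613.9486…
Penalties + interest = €1,545,710.4250 + €1,367,613.9486… = €2,913,324.37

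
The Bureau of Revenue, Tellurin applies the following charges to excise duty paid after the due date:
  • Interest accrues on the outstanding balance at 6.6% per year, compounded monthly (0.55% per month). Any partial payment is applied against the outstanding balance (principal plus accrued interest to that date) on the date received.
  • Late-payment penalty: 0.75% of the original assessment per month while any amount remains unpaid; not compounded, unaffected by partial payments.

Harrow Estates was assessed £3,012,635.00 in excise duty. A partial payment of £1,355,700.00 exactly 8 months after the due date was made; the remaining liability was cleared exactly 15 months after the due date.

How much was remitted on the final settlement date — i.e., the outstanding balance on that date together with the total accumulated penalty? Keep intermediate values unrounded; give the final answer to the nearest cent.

£2,201,135.98

Balance at month 8: £3,012,635.0000 × (1 + 0.0055)^8 = £3,147,770.9044…
After £1,355,700.00 payment: £3,147,770.9044… − £1,355,700.00 = £1,792,070.9044…
Balance at month 15: £1,792,070.9044… × (1 + 0.0055)^7 = £1,862,214.5403…
Penalty: 15 × 0.75% × £3,012,635.00 = £338,921.44…
Final settlement = outstanding balance + penalty = £1,862,214.5403… + £338,921.44… = £2,201,135.98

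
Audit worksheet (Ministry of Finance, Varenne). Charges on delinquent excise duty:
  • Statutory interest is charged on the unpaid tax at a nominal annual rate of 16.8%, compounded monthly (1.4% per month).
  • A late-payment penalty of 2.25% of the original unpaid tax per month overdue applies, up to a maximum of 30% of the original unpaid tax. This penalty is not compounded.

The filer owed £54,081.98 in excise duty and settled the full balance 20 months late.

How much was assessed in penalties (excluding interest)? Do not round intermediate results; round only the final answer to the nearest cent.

£16,224.59

Penalty (uncapped): 20 × 2.25% × £54,081.98 = £24,336.89…; cap = 30% × £54,081.98 = £16,224.59… → penalty = £16,224.59…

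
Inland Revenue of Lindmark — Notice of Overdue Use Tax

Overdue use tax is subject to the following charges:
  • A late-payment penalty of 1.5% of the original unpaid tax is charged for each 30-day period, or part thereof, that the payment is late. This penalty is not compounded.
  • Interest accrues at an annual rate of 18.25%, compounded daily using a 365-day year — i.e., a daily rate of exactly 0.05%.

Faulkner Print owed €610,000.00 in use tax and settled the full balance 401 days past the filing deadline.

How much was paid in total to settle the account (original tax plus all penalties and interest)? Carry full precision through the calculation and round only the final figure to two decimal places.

Penalty periods: ⌈401/30⌉ = 14; penalty = 14 × 1.5% × €610,000.00 = €128,100.00
Interest: €610,000.00 × ((1 + 0.0005)^401 − 1) = €610,000.00 × 0.22195238… = €135,390.9523…
Total = €610,000.00 + €128,100.0000 + €135,390.9523… = €873,490.95

€873,490.95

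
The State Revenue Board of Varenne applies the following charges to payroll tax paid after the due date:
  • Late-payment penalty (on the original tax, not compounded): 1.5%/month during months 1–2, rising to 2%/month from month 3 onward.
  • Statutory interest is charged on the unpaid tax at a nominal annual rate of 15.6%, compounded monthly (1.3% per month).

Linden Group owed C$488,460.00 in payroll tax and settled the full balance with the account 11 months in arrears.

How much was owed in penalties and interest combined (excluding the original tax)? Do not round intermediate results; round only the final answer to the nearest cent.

C$177,148.37

Penalty, months 1–2: 2 × 1.5% × C$488,460.00 = C$14,653.80
Penalty, months 3–11: 9 × 2% × C$488,460.00 = C$87,922.80
Interest: C$488,460.00 × ((1 + 0.013)^11 − 1) = C$488,460.00 × 0.1526671… = C$74,571.7736…
Penalties + interest = C$102,576.6000 + C$74,571.7736… = C$177,148.37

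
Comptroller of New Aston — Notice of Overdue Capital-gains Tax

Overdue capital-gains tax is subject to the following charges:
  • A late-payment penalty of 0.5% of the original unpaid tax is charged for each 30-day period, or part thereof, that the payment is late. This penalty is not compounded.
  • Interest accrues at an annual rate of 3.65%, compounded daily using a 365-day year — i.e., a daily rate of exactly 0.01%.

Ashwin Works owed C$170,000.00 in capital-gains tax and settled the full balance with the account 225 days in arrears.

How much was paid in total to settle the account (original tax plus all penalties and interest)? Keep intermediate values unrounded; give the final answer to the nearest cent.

C$180,668.16

Penalty periods: ⌈225/30⌉ = 8; penalty = 8 × 0.5% × C$170,000.00 = C$6,800.00
Interest: C$170,000.00 × ((1 + 0.0001)^225 − 1) = C$170,000.00 × 0.02275388… = C$3,868.1602…
Total = C$170,000.00 + C$6,800.0000 + C$3,868.1602… = C$180,668.16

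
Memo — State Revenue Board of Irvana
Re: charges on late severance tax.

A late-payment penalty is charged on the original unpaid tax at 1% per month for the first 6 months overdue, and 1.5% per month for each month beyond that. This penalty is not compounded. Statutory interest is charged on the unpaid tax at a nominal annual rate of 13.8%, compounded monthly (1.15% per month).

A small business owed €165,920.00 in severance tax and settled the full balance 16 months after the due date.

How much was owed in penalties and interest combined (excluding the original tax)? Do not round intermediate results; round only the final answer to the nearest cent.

€68,152.37

Penalty, months 1–6: 6 × 1% × €165,920.00 = €9,955.20
Penalty, months 7–16: 10 × 1.5% × €165,920.00 = €24,888.00
Interest: €165,920.00 × ((1 + 0.0115)^16 − 1) = €165,920.00 × 0.2007544… = €33,309.1733…
Penalties + interest = €34,843.2000 + €33,309.1733… = €68,152.37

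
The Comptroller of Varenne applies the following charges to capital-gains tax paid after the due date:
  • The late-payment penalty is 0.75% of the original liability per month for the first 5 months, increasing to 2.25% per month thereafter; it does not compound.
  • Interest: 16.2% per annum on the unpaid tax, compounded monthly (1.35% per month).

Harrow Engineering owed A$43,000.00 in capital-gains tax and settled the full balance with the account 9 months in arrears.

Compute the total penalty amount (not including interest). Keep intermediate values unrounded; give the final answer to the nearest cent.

A$5,482.50

Penalty, months 1–5: 5 × 0.75% × A$43,000.00 = A$1,612.50
Penalty, months 6–9: 4 × 2.25% × A$43,000.00 = A$3,870.00
Total penalty = A$1,612.50 + A$3,870.00 = A$5,482.50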